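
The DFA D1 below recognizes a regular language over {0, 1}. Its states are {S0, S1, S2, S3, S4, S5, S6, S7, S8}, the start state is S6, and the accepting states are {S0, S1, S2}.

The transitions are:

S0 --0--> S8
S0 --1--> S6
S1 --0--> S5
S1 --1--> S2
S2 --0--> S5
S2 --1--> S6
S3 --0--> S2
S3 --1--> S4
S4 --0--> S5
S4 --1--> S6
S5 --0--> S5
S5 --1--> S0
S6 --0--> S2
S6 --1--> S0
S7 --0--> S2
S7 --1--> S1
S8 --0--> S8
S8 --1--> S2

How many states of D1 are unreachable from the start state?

BFS from S6 reaches {S0, S2, S5, S6, S8}; the 4 state(s) S1, S3, S4, S7 are never visited.

4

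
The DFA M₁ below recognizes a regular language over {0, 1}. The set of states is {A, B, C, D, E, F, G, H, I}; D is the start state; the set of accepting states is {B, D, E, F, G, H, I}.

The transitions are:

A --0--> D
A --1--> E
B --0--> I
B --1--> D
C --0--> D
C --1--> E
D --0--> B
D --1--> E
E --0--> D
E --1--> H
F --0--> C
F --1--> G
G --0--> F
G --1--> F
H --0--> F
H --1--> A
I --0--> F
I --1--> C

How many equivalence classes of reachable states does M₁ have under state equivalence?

Every state is reachable, so we keep all 9.
P0 = {B,D,E,F,G,H,I} | {A,C}.
On input 0, block {B,D,E,F,G,H,I} splits into {B,D,E,G,H,I} and {F}.
Split {B,D,E,G,H,I} by δ(·,0) → {B,D,E} and {G,H,I}.
On input 0, block {B,D,E} splits into {D,E} and {B}.
Refine {D,E} on symbol 0: members go to different blocks, giving {D} and {E}.
Split {G,H,I} by δ(·,1) → {H,I} and {G}.
No further refinement is possible. Final partition (7 blocks): {D} | {A,C} | {F} | {H,I} | {B} | {E} | {G}.

7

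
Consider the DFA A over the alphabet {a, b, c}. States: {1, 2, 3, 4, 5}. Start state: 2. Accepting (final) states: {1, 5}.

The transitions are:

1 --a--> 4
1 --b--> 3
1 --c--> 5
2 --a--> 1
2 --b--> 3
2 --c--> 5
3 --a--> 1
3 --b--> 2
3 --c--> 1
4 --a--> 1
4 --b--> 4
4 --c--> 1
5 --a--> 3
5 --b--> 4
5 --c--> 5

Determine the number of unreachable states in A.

0

Exploring from 2, all states are eventually visited, so none are unreachable.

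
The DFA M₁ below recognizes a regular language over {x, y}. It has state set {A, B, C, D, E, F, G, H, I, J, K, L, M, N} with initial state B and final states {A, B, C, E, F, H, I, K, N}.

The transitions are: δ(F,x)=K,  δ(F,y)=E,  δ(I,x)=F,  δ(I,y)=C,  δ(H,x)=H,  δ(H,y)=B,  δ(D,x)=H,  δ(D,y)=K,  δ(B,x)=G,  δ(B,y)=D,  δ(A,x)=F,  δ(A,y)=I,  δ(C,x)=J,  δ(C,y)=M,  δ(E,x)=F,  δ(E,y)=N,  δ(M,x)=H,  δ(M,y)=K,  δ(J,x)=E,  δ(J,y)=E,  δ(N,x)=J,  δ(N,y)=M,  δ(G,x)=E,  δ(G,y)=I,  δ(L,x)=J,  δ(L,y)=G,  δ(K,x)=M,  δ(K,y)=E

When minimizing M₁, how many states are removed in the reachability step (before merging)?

2

BFS from B reaches {B, C, D, E, F, G, H, I, J, K, M, N}; the 2 state(s) A, L are never visited.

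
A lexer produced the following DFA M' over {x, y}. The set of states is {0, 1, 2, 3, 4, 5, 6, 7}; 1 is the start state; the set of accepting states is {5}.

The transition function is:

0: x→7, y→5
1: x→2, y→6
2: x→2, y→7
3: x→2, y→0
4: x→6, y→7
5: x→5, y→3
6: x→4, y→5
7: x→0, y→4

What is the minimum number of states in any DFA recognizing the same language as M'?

5

Every state is reachable, so we keep all 8.
P0 = {5} | {0,1,2,3,4,6,7}.
On input y, block {0,1,2,3,4,6,7} splits into {1,2,3,4,7} and {0,6}.
Refine {1,2,3,4,7} on symbol x: members go to different blocks, giving {1,2,3} and {4,7}.
Split {1,2,3} by δ(·,y) → {1,3} and {2}.
The partition is now stable with 5 blocks: {5} | {1,3} | {0,6} | {4,7} | {2}.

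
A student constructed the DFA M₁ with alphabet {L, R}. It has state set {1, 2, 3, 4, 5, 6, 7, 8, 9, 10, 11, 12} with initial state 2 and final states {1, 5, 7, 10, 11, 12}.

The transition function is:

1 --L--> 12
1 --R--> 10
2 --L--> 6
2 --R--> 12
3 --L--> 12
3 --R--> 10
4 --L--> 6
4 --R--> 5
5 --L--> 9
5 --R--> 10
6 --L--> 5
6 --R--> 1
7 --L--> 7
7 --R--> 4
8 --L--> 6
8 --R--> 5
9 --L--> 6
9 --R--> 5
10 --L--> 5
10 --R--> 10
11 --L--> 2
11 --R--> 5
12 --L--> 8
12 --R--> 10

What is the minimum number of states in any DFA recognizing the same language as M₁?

4

Reachable states from the start: {1,2,5,6,8,9,10,12}. Unreachable: {3,4,7,11} — drop them.
Start with accepting vs non-accepting: {1,5,10,12} | {2,6,8,9}.
Split {1,5,10,12} by δ(·,L) → {1,10} and {5,12}.
On input L, block {2,6,8,9} splits into {2,8,9} and {6}.
The partition is now stable with 4 blocks: {1,10} | {2,8,9} | {5,12} | {6}.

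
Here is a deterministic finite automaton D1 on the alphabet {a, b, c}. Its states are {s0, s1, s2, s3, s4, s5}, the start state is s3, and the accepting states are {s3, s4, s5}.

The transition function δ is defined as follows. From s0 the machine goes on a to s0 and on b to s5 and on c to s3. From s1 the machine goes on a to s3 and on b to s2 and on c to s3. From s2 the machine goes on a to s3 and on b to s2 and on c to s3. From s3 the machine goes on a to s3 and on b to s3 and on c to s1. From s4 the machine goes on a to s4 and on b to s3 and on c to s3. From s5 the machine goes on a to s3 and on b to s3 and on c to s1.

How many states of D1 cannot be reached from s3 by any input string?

3

BFS from s3 reaches {s1, s2, s3}; the 3 state(s) s0, s4, s5 are never visited.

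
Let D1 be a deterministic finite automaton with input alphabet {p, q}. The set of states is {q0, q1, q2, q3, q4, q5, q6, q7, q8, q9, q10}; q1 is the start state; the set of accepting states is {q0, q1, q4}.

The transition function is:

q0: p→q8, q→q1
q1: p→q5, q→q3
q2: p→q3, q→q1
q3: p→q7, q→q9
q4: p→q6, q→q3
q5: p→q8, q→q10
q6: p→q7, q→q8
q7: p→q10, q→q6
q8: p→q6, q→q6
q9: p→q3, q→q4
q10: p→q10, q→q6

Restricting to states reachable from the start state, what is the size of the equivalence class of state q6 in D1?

5

First remove the unreachable states {q0,q2}; 9 states remain.
Initial partition by acceptance: {q1,q4} | {q3,q5,q6,q7,q8,q9,q10}.
Refine {q3,q5,q6,q7,q8,q9,q10} on symbol q: members go to different blocks, giving {q3,q5,q6,q7,q8,q10} and {q9}.
On input q, block {q3,q5,q6,q7,q8,q10} splits into {q5,q6,q7,q8,q10} and {q3}.
Stable partition: {q1,q4} | {q5,q6,q7,q8,q10} | {q9} | {q3} — 4 equivalence classes.
The equivalence class containing q6 is {q5,q6,q7,q8,q10}, of size 5.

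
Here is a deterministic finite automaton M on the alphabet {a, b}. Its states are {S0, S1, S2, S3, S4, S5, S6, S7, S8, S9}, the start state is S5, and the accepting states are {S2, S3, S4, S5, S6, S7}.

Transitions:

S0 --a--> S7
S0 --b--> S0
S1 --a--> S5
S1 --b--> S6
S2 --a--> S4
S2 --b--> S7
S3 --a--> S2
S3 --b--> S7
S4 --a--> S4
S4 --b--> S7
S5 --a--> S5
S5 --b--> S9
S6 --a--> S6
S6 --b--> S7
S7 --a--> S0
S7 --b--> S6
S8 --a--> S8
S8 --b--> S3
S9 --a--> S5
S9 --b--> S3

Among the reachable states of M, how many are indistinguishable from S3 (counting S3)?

4

States {S1,S8} cannot be reached from the start state, so discard them.
Start with accepting vs non-accepting: {S2,S3,S4,S5,S6,S7} | {S0,S9}.
On input a, block {S2,S3,S4,S5,S6,S7} splits into {S2,S3,S4,S5,S6} and {S7}.
Split {S2,S3,S4,S5,S6} by δ(·,b) → {S2,S3,S4,S6} and {S5}.
Refine {S0,S9} on symbol a: members go to different blocks, giving {S0} and {S9}.
No further refinement is possible. Final partition (5 blocks): {S2,S3,S4,S6} | {S0} | {S7} | {S5} | {S9}.
State S3 belongs to the block {S2,S3,S4,S6}, which has 4 states.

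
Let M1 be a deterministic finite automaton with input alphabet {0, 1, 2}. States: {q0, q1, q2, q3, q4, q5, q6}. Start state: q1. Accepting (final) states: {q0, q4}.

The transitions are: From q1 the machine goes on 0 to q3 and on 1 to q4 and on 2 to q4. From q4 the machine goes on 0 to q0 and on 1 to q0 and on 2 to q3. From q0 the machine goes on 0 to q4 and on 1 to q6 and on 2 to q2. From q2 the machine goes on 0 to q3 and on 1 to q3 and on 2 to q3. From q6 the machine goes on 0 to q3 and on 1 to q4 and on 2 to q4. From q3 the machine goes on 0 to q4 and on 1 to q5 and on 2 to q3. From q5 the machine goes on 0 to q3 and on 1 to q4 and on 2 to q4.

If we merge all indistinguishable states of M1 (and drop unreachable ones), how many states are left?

Initial partition by acceptance: {q0,q4} | {q1,q2,q3,q5,q6}.
Refine {q0,q4} on symbol 1: members go to different blocks, giving {q0} and {q4}.
On input 0, block {q1,q2,q3,q5,q6} splits into {q1,q2,q5,q6} and {q3}.
Split {q1,q2,q5,q6} by δ(·,1) → {q1,q5,q6} and {q2}.
The partition is now stable with 5 blocks: {q0} | {q1,q5,q6} | {q4} | {q3} | {q2}.

5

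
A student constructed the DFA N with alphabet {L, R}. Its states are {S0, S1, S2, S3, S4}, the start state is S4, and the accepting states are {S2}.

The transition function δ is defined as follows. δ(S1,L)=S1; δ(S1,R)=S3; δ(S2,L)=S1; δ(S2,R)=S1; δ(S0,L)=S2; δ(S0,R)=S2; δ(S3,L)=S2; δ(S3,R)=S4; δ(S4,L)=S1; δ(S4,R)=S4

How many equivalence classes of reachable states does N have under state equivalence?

Reachable states from the start: {S1,S2,S3,S4}. Unreachable: {S0} — drop them.
Start with accepting vs non-accepting: {S2} | {S1,S3,S4}.
On input L, block {S1,S3,S4} splits into {S1,S4} and {S3}.
Refine {S1,S4} on symbol R: members go to different blocks, giving {S1} and {S4}.
No further refinement is possible. Final partition (4 blocks): {S2} | {S1} | {S3} | {S4}.

4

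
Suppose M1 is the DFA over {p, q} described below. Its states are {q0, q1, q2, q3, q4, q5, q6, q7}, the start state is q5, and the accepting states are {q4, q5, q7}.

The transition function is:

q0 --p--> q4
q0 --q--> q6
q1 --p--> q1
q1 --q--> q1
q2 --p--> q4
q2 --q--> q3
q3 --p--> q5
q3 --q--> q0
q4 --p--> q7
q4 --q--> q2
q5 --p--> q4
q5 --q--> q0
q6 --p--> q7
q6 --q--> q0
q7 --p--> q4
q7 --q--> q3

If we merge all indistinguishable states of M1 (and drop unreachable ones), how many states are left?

2

States {q1} cannot be reached from the start state, so discard them.
P0 = {q4,q5,q7} | {q0,q2,q3,q6}.
Stable partition: {q4,q5,q7} | {q0,q2,q3,q6} — 2 equivalence classes.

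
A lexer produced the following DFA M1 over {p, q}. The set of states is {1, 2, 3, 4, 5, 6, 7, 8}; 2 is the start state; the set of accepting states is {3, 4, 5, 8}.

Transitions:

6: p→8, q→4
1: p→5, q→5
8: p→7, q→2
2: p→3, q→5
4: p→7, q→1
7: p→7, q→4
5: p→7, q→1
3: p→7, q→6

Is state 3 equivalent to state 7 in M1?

No

Initial partition by acceptance: {3,4,5,8} | {1,2,6,7}.
Split {1,2,6,7} by δ(·,p) → {1,2,6} and {7}.
Stable partition: {3,4,5,8} | {1,2,6} | {7} — 3 equivalence classes.
3 and 7 end up in different blocks, so they are distinguishable. For instance, the string 'ε' is accepted from only 3.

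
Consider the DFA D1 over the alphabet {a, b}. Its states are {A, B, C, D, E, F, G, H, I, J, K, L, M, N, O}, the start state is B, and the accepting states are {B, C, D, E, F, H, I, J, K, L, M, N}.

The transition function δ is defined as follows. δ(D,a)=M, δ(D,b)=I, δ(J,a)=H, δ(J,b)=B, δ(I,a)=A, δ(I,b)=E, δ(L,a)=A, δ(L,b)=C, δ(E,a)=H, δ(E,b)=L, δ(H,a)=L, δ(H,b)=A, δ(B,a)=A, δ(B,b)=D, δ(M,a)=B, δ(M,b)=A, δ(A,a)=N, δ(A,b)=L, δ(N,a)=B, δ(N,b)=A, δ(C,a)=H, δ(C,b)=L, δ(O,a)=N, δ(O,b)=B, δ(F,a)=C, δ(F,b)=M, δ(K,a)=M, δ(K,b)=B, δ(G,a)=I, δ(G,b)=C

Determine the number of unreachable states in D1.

BFS from B reaches {A, B, C, D, E, H, I, L, M, N}; the 5 state(s) F, G, J, K, O are never visited.

5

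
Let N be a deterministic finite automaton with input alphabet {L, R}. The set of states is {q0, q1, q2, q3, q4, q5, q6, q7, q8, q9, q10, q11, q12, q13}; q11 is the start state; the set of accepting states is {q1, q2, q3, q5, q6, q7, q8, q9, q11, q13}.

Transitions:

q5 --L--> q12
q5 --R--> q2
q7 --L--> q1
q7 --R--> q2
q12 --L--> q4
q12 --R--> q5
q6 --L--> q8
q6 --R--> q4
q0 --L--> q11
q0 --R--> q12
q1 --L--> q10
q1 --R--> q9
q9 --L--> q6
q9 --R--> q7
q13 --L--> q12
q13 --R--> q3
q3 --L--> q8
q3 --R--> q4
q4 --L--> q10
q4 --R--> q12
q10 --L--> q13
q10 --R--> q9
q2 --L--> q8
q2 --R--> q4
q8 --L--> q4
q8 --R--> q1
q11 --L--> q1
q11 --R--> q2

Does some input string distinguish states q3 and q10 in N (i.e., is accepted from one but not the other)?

First remove the unreachable states {q0}; 13 states remain.
Start with accepting vs non-accepting: {q1,q2,q3,q5,q6,q7,q8,q9,q11,q13} | {q4,q10,q12}.
Split {q1,q2,q3,q5,q6,q7,q8,q9,q11,q13} by δ(·,L) → {q2,q3,q6,q7,q9,q11} and {q1,q5,q8,q13}.
On input L, block {q2,q3,q6,q7,q9,q11} splits into {q2,q3,q6,q7,q11} and {q9}.
Refine {q2,q3,q6,q7,q11} on symbol R: members go to different blocks, giving {q2,q3,q6} and {q7,q11}.
On input L, block {q4,q10,q12} splits into {q4,q12} and {q10}.
Refine {q4,q12} on symbol L: members go to different blocks, giving {q4} and {q12}.
Split {q1,q5,q8,q13} by δ(·,L) → {q5,q13} and {q1} and {q8}.
Stable partition: {q2,q3,q6} | {q4} | {q5,q13} | {q9} | {q7,q11} | {q10} | {q12} | {q1} | {q8} — 9 equivalence classes.
q3 and q10 end up in different blocks, so they are distinguishable. For instance, the string 'ε' is accepted from only q3.

Yes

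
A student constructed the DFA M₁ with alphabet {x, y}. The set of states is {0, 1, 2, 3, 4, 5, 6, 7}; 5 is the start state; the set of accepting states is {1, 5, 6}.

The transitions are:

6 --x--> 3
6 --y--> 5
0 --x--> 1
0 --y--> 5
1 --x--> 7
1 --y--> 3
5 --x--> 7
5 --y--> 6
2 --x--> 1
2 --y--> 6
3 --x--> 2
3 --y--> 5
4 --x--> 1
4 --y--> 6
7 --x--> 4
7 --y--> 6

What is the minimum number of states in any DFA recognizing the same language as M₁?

Reachable states from the start: {1,2,3,4,5,6,7}. Unreachable: {0} — drop them.
Initial partition by acceptance: {1,5,6} | {2,3,4,7}.
On input y, block {1,5,6} splits into {5,6} and {1}.
On input x, block {2,3,4,7} splits into {2,4} and {3,7}.
No further refinement is possible. Final partition (4 blocks): {5,6} | {2,4} | {1} | {3,7}.

4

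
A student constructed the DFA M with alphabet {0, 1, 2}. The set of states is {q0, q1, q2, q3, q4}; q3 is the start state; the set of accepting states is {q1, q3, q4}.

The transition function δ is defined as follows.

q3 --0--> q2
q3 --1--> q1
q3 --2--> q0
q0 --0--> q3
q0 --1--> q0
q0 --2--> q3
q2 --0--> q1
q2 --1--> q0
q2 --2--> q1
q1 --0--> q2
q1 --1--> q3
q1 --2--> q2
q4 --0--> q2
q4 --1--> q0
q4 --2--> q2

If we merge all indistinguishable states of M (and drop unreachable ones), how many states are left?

First remove the unreachable states {q4}; 4 states remain.
Initial partition by acceptance: {q1,q3} | {q0,q2}.
Stable partition: {q1,q3} | {q0,q2} — 2 equivalence classes.

2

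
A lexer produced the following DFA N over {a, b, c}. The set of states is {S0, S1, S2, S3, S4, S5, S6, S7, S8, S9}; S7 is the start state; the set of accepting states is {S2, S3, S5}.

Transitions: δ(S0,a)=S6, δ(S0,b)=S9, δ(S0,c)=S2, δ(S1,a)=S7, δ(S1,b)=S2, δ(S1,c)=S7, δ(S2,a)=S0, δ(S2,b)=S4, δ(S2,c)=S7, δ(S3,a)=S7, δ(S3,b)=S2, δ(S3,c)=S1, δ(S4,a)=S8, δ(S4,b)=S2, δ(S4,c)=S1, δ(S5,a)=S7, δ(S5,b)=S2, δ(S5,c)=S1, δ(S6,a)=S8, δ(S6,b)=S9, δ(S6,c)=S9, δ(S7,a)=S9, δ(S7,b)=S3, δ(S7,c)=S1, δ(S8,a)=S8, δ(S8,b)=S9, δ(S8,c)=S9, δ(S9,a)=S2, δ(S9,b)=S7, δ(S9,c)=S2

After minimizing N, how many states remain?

8

First remove the unreachable states {S5}; 9 states remain.
Start with accepting vs non-accepting: {S2,S3} | {S0,S1,S4,S6,S7,S8,S9}.
On input b, block {S2,S3} splits into {S2} and {S3}.
Refine {S0,S1,S4,S6,S7,S8,S9} on symbol a: members go to different blocks, giving {S0,S1,S4,S6,S7,S8} and {S9}.
Split {S0,S1,S4,S6,S7,S8} by δ(·,a) → {S0,S1,S4,S6,S8} and {S7}.
Refine {S0,S1,S4,S6,S8} on symbol a: members go to different blocks, giving {S0,S4,S6,S8} and {S1}.
Split {S0,S4,S6,S8} by δ(·,b) → {S0,S6,S8} and {S4}.
Refine {S0,S6,S8} on symbol c: members go to different blocks, giving {S6,S8} and {S0}.
No further refinement is possible. Final partition (8 blocks): {S2} | {S6,S8} | {S3} | {S9} | {S7} | {S1} | {S4} | {S0}.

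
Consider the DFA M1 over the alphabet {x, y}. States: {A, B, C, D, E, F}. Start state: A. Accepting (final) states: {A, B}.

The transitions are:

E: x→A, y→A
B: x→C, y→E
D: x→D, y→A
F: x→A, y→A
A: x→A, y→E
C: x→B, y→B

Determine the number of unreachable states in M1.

4

Starting at A and following transitions, the reachable set is {A, E}. That leaves B, C, D, F unreachable — 4 in total.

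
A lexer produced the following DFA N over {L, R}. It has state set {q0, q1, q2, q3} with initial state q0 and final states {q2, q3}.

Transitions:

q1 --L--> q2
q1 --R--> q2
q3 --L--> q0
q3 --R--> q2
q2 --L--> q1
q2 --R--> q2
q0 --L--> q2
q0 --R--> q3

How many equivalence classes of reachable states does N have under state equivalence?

Initial partition by acceptance: {q2,q3} | {q0,q1}.
The partition is now stable with 2 blocks: {q2,q3} | {q0,q1}.

2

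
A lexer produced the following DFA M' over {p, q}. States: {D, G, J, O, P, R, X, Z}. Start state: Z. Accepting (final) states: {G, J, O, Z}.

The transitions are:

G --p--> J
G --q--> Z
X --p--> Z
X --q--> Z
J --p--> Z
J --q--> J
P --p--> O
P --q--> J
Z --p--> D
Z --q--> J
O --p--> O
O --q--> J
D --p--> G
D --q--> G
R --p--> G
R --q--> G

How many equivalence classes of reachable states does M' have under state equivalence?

Reachable states from the start: {D,G,J,Z}. Unreachable: {O,P,R,X} — drop them.
Start with accepting vs non-accepting: {G,J,Z} | {D}.
Refine {G,J,Z} on symbol p: members go to different blocks, giving {G,J} and {Z}.
On input p, block {G,J} splits into {J} and {G}.
The partition is now stable with 4 blocks: {J} | {D} | {Z} | {G}.

4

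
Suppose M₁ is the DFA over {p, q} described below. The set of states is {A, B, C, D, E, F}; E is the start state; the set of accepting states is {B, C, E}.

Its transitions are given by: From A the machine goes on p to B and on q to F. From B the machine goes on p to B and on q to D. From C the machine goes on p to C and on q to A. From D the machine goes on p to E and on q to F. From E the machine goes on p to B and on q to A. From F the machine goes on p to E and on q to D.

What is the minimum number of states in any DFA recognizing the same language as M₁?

2

First remove the unreachable states {C}; 5 states remain.
Start with accepting vs non-accepting: {B,E} | {A,D,F}.
Stable partition: {B,E} | {A,D,F} — 2 equivalence classes.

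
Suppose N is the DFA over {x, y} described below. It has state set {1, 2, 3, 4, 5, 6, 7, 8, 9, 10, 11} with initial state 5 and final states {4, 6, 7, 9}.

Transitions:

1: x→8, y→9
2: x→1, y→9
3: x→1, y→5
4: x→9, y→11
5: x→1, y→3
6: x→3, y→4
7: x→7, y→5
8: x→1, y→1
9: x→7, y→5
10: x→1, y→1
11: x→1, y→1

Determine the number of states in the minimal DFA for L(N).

4

First remove the unreachable states {2,4,6,10,11}; 6 states remain.
Initial partition by acceptance: {7,9} | {1,3,5,8}.
Refine {1,3,5,8} on symbol y: members go to different blocks, giving {3,5,8} and {1}.
Split {3,5,8} by δ(·,y) → {3,5} and {8}.
The partition is now stable with 4 blocks: {7,9} | {3,5} | {1} | {8}.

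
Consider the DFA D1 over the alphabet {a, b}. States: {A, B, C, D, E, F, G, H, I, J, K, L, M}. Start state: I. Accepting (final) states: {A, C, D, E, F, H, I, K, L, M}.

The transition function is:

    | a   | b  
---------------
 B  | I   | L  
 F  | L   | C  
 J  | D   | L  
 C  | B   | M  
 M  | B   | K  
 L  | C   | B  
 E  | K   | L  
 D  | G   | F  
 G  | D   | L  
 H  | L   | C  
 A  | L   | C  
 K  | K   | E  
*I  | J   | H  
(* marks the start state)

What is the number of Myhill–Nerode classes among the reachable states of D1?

8

States {A} cannot be reached from the start state, so discard them.
Start with accepting vs non-accepting: {C,D,E,F,H,I,K,L,M} | {B,G,J}.
Refine {C,D,E,F,H,I,K,L,M} on symbol a: members go to different blocks, giving {E,F,H,K,L} and {C,D,I,M}.
Split {E,F,H,K,L} by δ(·,a) → {E,F,H,K} and {L}.
On input a, block {E,F,H,K} splits into {E,K} and {F,H}.
Refine {E,K} on symbol b: members go to different blocks, giving {E} and {K}.
On input b, block {C,D,I,M} splits into {D,I} and {C} and {M}.
No further refinement is possible. Final partition (8 blocks): {E} | {B,G,J} | {D,I} | {L} | {F,H} | {K} | {C} | {M}.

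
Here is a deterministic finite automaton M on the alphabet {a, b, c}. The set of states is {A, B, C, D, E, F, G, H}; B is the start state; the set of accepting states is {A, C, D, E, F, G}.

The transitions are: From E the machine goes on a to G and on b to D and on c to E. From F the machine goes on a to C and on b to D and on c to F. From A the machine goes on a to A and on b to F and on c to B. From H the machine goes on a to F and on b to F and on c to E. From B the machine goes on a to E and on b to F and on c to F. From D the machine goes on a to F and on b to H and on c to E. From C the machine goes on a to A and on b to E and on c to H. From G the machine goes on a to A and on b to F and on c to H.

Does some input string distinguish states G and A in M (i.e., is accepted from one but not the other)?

No

Initial partition by acceptance: {A,C,D,E,F,G} | {B,H}.
On input b, block {A,C,D,E,F,G} splits into {A,C,E,F,G} and {D}.
Split {A,C,E,F,G} by δ(·,b) → {A,C,G} and {E,F}.
Stable partition: {A,C,G} | {B,H} | {D} | {E,F} — 4 equivalence classes.
G and A lie in the same block of the stable partition, so they are equivalent — no string distinguishes them.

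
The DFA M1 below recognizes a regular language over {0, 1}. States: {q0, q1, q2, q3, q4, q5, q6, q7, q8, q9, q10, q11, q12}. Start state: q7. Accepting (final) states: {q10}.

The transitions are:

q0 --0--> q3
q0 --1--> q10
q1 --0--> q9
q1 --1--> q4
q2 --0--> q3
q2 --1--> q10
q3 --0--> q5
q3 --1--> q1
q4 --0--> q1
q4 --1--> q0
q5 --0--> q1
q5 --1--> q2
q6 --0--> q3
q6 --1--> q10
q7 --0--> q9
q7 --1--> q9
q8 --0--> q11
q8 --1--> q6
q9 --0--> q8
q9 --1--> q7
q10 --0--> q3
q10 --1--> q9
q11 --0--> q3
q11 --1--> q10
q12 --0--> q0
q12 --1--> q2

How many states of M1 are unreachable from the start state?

Starting at q7 and following transitions, the reachable set is {q0, q1, q2, q3, q4, q5, q6, q7, q8, q9, q10, q11}. That leaves q12 unreachable — 1 in total.

1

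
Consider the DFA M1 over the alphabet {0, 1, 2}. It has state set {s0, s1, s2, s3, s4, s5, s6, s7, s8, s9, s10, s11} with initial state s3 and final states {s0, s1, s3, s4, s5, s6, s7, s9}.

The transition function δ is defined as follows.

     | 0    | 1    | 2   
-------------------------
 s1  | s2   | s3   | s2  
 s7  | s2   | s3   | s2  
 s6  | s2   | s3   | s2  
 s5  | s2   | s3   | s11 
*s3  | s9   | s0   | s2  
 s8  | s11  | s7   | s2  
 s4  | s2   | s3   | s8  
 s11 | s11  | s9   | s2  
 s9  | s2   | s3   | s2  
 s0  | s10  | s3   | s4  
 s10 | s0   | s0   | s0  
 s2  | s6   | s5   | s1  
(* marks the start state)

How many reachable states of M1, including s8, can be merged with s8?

Every state is reachable, so we keep all 12.
Start with accepting vs non-accepting: {s0,s1,s3,s4,s5,s6,s7,s9} | {s2,s8,s10,s11}.
On input 0, block {s0,s1,s3,s4,s5,s6,s7,s9} splits into {s0,s1,s4,s5,s6,s7,s9} and {s3}.
Refine {s0,s1,s4,s5,s6,s7,s9} on symbol 2: members go to different blocks, giving {s1,s4,s5,s6,s7,s9} and {s0}.
Refine {s2,s8,s10,s11} on symbol 0: members go to different blocks, giving {s8,s11} and {s2} and {s10}.
Split {s1,s4,s5,s6,s7,s9} by δ(·,2) → {s1,s6,s7,s9} and {s4,s5}.
Stable partition: {s1,s6,s7,s9} | {s8,s11} | {s3} | {s0} | {s2} | {s10} | {s4,s5} — 7 equivalence classes.
State s8 belongs to the block {s8,s11}, which has 2 states.

2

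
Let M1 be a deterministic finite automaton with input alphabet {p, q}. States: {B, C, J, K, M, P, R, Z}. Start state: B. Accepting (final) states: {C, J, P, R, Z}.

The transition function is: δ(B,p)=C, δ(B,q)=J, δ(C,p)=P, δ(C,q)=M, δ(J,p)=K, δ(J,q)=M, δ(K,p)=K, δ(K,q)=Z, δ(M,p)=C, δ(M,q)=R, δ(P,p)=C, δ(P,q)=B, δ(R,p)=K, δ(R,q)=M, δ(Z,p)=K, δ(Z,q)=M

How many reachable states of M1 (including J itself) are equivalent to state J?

P0 = {C,J,P,R,Z} | {B,K,M}.
Refine {C,J,P,R,Z} on symbol p: members go to different blocks, giving {J,R,Z} and {C,P}.
On input p, block {B,K,M} splits into {B,M} and {K}.
The partition is now stable with 4 blocks: {J,R,Z} | {B,M} | {C,P} | {K}.
State J belongs to the block {J,R,Z}, which has 3 states.

3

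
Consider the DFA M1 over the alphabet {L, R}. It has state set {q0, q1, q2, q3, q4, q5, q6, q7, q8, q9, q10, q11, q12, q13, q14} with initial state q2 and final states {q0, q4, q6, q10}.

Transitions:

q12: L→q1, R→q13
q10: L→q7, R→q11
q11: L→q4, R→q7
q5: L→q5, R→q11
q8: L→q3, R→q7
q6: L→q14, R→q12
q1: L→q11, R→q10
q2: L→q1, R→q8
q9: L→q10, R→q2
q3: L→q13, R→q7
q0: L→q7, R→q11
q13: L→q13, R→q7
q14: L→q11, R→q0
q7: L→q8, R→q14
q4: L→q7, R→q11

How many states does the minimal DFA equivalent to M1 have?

6

States {q5,q6,q9,q12} cannot be reached from the start state, so discard them.
Initial partition by acceptance: {q0,q4,q10} | {q1,q2,q3,q7,q8,q11,q13,q14}.
Refine {q1,q2,q3,q7,q8,q11,q13,q14} on symbol L: members go to different blocks, giving {q1,q2,q3,q7,q8,q13,q14} and {q11}.
On input L, block {q1,q2,q3,q7,q8,q13,q14} splits into {q2,q3,q7,q8,q13} and {q1,q14}.
Refine {q2,q3,q7,q8,q13} on symbol L: members go to different blocks, giving {q3,q7,q8,q13} and {q2}.
Split {q3,q7,q8,q13} by δ(·,R) → {q3,q8,q13} and {q7}.
No further refinement is possible. Final partition (6 blocks): {q0,q4,q10} | {q3,q8,q13} | {q11} | {q1,q14} | {q2} | {q7}.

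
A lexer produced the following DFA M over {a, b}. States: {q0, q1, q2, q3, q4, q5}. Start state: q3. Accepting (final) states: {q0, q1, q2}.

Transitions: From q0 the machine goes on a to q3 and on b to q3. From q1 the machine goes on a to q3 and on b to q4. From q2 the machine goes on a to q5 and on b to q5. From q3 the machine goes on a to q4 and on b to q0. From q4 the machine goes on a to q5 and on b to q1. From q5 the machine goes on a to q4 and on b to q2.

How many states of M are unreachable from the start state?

0

Every one of the 6 states is reachable from q3.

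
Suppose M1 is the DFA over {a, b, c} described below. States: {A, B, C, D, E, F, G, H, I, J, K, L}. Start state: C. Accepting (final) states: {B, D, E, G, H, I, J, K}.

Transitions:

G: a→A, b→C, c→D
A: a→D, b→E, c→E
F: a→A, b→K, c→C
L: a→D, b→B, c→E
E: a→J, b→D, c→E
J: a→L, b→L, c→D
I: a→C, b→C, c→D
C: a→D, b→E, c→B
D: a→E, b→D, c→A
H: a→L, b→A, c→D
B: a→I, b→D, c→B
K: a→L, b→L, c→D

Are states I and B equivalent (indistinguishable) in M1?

Reachable states from the start: {A,B,C,D,E,I,J,L}. Unreachable: {F,G,H,K} — drop them.
P0 = {B,D,E,I,J} | {A,C,L}.
Refine {B,D,E,I,J} on symbol a: members go to different blocks, giving {B,D,E} and {I,J}.
Refine {B,D,E} on symbol a: members go to different blocks, giving {B,E} and {D}.
Stable partition: {B,E} | {A,C,L} | {I,J} | {D} — 4 equivalence classes.
I and B end up in different blocks, so they are distinguishable. For instance, the string 'a' is accepted from only B.

No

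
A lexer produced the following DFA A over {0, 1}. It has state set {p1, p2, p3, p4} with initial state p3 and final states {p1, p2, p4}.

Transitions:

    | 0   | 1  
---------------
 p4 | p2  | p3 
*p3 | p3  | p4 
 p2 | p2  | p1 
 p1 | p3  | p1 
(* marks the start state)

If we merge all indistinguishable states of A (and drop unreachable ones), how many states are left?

4

Initial partition by acceptance: {p1,p2,p4} | {p3}.
Split {p1,p2,p4} by δ(·,0) → {p2,p4} and {p1}.
Refine {p2,p4} on symbol 1: members go to different blocks, giving {p2} and {p4}.
Stable partition: {p2} | {p3} | {p1} | {p4} — 4 equivalence classes.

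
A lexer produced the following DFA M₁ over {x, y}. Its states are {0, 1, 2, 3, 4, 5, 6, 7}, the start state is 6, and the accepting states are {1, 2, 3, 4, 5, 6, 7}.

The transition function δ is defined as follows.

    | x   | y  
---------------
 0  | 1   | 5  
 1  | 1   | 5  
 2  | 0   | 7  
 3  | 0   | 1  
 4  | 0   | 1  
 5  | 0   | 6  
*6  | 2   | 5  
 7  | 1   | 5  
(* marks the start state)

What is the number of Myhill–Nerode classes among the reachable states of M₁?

5

States {3,4} cannot be reached from the start state, so discard them.
Start with accepting vs non-accepting: {1,2,5,6,7} | {0}.
Refine {1,2,5,6,7} on symbol x: members go to different blocks, giving {1,6,7} and {2,5}.
On input x, block {1,6,7} splits into {1,7} and {6}.
On input y, block {2,5} splits into {2} and {5}.
The partition is now stable with 5 blocks: {1,7} | {0} | {2} | {6} | {5}.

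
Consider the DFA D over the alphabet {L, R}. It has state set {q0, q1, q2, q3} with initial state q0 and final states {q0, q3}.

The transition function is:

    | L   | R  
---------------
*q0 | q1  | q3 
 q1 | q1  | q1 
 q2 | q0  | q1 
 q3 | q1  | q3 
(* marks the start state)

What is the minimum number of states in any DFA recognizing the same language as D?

2

States {q2} cannot be reached from the start state, so discard them.
Initial partition by acceptance: {q0,q3} | {q1}.
The partition is now stable with 2 blocks: {q0,q3} | {q1}.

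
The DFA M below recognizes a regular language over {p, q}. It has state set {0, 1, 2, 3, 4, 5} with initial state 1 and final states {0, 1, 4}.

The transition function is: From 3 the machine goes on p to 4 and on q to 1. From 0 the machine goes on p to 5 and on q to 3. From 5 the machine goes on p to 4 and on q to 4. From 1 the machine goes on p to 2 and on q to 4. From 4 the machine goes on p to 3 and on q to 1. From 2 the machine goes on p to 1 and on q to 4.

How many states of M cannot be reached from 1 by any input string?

2

Starting at 1 and following transitions, the reachable set is {1, 2, 3, 4}. That leaves 0, 5 unreachable — 2 in total.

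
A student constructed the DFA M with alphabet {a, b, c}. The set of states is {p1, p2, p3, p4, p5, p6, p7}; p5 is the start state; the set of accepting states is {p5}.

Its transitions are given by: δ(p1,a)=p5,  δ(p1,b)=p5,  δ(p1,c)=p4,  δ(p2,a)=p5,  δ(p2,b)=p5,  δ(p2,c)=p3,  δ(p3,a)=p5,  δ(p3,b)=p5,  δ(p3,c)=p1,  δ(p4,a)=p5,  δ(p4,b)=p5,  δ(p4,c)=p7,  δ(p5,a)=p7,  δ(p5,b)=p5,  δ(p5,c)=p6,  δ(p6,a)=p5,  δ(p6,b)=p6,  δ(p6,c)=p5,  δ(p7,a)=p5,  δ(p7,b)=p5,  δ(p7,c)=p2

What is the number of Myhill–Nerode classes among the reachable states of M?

3

Initial partition by acceptance: {p5} | {p1,p2,p3,p4,p6,p7}.
Refine {p1,p2,p3,p4,p6,p7} on symbol b: members go to different blocks, giving {p1,p2,p3,p4,p7} and {p6}.
Stable partition: {p5} | {p1,p2,p3,p4,p7} | {p6} — 3 equivalence classes.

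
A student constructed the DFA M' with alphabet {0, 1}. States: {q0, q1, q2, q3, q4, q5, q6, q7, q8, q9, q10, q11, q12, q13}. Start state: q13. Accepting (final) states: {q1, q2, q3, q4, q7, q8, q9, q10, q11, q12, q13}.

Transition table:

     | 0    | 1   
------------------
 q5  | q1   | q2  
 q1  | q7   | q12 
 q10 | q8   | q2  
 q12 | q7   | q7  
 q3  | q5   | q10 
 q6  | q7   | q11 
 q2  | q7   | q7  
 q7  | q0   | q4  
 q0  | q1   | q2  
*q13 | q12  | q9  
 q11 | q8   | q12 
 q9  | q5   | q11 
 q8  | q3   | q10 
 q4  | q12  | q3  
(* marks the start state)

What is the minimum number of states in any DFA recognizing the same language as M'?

Reachable states from the start: {q0,q1,q2,q3,q4,q5,q7,q8,q9,q10,q11,q12,q13}. Unreachable: {q6} — drop them.
Start with accepting vs non-accepting: {q1,q2,q3,q4,q7,q8,q9,q10,q11,q12,q13} | {q0,q5}.
Split {q1,q2,q3,q4,q7,q8,q9,q10,q11,q12,q13} by δ(·,0) → {q1,q2,q4,q8,q10,q11,q12,q13} and {q3,q7,q9}.
Refine {q1,q2,q4,q8,q10,q11,q12,q13} on symbol 0: members go to different blocks, giving {q1,q2,q8,q12} and {q4,q10,q11,q13}.
On input 1, block {q1,q2,q8,q12} splits into {q2,q12} and {q1} and {q8}.
On input 0, block {q4,q10,q11,q13} splits into {q4,q13} and {q10,q11}.
On input 1, block {q3,q7,q9} splits into {q3,q9} and {q7}.
The partition is now stable with 8 blocks: {q2,q12} | {q0,q5} | {q3,q9} | {q4,q13} | {q1} | {q8} | {q10,q11} | {q7}.

8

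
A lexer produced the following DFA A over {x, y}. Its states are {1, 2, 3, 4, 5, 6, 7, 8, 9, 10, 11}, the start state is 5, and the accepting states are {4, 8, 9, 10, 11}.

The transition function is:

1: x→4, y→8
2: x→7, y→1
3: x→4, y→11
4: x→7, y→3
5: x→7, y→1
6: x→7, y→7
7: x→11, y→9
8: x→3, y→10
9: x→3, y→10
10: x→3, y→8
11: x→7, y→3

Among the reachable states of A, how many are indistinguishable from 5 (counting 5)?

1

States {2,6} cannot be reached from the start state, so discard them.
Initial partition by acceptance: {4,8,9,10,11} | {1,3,5,7}.
Split {4,8,9,10,11} by δ(·,y) → {8,9,10} and {4,11}.
Split {1,3,5,7} by δ(·,x) → {1,3,7} and {5}.
Split {1,3,7} by δ(·,y) → {1,7} and {3}.
Stable partition: {8,9,10} | {1,7} | {4,11} | {5} | {3} — 5 equivalence classes.
The equivalence class containing 5 is {5}, of size 1.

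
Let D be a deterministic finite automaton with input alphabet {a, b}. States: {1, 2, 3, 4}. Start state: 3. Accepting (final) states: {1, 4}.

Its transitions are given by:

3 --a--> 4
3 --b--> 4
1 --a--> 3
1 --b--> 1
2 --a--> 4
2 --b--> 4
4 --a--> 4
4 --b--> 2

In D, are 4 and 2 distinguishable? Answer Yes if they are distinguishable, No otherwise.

Yes

First remove the unreachable states {1}; 3 states remain.
P0 = {4} | {2,3}.
The partition is now stable with 2 blocks: {4} | {2,3}.
4 and 2 end up in different blocks, so they are distinguishable. For instance, the string 'ε' is accepted from only 4.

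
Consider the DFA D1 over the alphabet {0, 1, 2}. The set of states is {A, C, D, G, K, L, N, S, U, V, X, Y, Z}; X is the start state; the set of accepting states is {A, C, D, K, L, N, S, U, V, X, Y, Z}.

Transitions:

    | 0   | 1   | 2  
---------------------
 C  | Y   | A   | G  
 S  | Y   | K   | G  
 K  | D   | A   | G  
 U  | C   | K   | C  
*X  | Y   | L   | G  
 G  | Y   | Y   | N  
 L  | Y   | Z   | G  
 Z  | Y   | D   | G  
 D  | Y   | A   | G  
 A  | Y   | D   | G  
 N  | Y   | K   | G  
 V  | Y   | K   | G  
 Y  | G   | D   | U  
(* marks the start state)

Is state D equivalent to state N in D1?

No

Reachable states from the start: {A,C,D,G,K,L,N,U,X,Y,Z}. Unreachable: {S,V} — drop them.
Start with accepting vs non-accepting: {A,C,D,K,L,N,U,X,Y,Z} | {G}.
Refine {A,C,D,K,L,N,U,X,Y,Z} on symbol 0: members go to different blocks, giving {A,C,D,K,L,N,U,X,Z} and {Y}.
On input 0, block {A,C,D,K,L,N,U,X,Z} splits into {A,C,D,L,N,X,Z} and {K,U}.
On input 1, block {A,C,D,L,N,X,Z} splits into {A,C,D,L,X,Z} and {N}.
Refine {K,U} on symbol 1: members go to different blocks, giving {U} and {K}.
Stable partition: {A,C,D,L,X,Z} | {G} | {Y} | {U} | {N} | {K} — 6 equivalence classes.
D and N end up in different blocks, so they are distinguishable. For instance, the string '100' is accepted from only N.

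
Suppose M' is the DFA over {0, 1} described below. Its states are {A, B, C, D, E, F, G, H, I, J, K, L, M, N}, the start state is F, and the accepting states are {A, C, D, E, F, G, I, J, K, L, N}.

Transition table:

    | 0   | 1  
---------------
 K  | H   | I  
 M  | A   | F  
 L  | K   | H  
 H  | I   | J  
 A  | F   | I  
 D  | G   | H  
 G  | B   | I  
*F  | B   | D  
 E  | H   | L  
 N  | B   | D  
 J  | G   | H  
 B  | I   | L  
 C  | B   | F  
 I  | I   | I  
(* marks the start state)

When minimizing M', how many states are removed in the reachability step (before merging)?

5

Starting at F and following transitions, the reachable set is {B, D, F, G, H, I, J, K, L}. That leaves A, C, E, M, N unreachable — 5 in total.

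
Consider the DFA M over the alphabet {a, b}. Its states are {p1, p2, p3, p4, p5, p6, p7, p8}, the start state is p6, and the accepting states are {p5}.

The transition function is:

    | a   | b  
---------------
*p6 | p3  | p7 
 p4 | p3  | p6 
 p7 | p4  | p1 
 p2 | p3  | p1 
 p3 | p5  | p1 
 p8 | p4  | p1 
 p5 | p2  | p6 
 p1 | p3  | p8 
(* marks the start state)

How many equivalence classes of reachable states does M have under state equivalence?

5

P0 = {p5} | {p1,p2,p3,p4,p6,p7,p8}.
Refine {p1,p2,p3,p4,p6,p7,p8} on symbol a: members go to different blocks, giving {p1,p2,p4,p6,p7,p8} and {p3}.
On input a, block {p1,p2,p4,p6,p7,p8} splits into {p1,p2,p4,p6} and {p7,p8}.
Refine {p1,p2,p4,p6} on symbol b: members go to different blocks, giving {p1,p6} and {p2,p4}.
Stable partition: {p5} | {p1,p6} | {p3} | {p7,p8} | {p2,p4} — 5 equivalence classes.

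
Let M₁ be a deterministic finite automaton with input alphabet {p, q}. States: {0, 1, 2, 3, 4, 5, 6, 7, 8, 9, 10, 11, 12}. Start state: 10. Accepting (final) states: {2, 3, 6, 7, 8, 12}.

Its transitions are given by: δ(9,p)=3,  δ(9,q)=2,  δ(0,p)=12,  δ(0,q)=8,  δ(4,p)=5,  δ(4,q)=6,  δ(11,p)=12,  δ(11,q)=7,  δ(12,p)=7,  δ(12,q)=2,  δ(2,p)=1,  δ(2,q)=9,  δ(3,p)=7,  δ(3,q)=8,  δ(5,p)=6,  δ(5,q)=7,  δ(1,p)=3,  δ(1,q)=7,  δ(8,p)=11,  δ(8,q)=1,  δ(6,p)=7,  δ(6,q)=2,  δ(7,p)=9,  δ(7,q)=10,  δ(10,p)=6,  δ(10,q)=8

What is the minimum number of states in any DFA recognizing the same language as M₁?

States {0,4,5} cannot be reached from the start state, so discard them.
Initial partition by acceptance: {2,3,6,7,8,12} | {1,9,10,11}.
Split {2,3,6,7,8,12} by δ(·,p) → {2,7,8} and {3,6,12}.
The partition is now stable with 3 blocks: {2,7,8} | {1,9,10,11} | {3,6,12}.

3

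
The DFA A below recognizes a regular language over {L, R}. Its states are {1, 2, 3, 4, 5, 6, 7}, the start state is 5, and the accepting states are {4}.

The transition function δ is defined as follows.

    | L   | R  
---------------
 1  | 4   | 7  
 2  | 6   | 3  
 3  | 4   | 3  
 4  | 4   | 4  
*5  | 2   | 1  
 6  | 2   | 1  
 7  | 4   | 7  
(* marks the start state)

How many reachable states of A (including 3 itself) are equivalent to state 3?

All states are reachable from the start state.
Initial partition by acceptance: {4} | {1,2,3,5,6,7}.
Split {1,2,3,5,6,7} by δ(·,L) → {1,3,7} and {2,5,6}.
No further refinement is possible. Final partition (3 blocks): {4} | {1,3,7} | {2,5,6}.
The equivalence class containing 3 is {1,3,7}, of size 3.

3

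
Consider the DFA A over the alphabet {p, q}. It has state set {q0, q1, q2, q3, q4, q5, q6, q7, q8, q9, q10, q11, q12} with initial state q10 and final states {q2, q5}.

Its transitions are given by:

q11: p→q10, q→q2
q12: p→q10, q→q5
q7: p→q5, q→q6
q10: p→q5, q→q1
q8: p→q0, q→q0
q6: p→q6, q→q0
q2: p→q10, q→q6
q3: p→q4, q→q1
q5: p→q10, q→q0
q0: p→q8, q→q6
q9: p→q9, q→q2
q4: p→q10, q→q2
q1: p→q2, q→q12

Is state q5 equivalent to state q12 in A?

States {q3,q4,q7,q9,q11} cannot be reached from the start state, so discard them.
Start with accepting vs non-accepting: {q2,q5} | {q0,q1,q6,q8,q10,q12}.
Refine {q0,q1,q6,q8,q10,q12} on symbol p: members go to different blocks, giving {q0,q6,q8,q12} and {q1,q10}.
On input p, block {q0,q6,q8,q12} splits into {q0,q6,q8} and {q12}.
On input q, block {q1,q10} splits into {q1} and {q10}.
The partition is now stable with 5 blocks: {q2,q5} | {q0,q6,q8} | {q1} | {q12} | {q10}.
q5 and q12 end up in different blocks, so they are distinguishable. For instance, the string 'ε' is accepted from only q5.

No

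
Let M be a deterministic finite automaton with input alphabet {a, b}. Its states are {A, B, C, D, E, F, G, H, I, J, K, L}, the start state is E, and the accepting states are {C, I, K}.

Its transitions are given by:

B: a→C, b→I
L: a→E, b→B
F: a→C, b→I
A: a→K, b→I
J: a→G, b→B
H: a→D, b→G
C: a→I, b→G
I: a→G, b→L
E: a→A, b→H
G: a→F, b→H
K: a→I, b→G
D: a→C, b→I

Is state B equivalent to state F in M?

Yes

States {J} cannot be reached from the start state, so discard them.
Initial partition by acceptance: {C,I,K} | {A,B,D,E,F,G,H,L}.
On input a, block {C,I,K} splits into {C,K} and {I}.
On input a, block {A,B,D,E,F,G,H,L} splits into {A,B,D,F} and {E,G,H,L}.
Refine {E,G,H,L} on symbol a: members go to different blocks, giving {E,G,H} and {L}.
The partition is now stable with 5 blocks: {C,K} | {A,B,D,F} | {I} | {E,G,H} | {L}.
B and F lie in the same block of the stable partition, so they are equivalent — no string distinguishes them.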